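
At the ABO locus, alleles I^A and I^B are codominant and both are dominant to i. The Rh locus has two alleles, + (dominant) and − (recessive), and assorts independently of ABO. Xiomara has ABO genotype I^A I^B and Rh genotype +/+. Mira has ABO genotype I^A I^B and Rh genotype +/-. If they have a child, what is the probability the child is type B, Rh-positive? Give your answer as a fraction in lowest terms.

ABO cross I^A I^B × I^A I^B → offspring phenotypes: 1/4 A, 1/4 B, 1/2 AB.
Rh cross +/+ × +/- → 1 Rh+.
Independent loci: P(type B, Rh-positive) = 1/4 × 1 = 1/4.

1/4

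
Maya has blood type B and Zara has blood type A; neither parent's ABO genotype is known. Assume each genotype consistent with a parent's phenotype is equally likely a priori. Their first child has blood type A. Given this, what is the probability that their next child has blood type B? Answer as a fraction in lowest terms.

1/12

Possible genotypes: Maya ∈ {BB, BO}; Zara ∈ {AA, AO}.
Weight each parental genotype pair by prior × P(type-A child):
  BO × AA: posterior weight 2/3; P(next child type B) = 0.
  BO × AO: posterior weight 1/3; P(next child type B) = 1/4.
Weighted sum = 1/12.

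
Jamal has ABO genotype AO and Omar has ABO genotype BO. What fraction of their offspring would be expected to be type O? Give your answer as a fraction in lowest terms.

ABO cross AO × BO → offspring phenotypes: 1/4 O, 1/4 A, 1/4 B, 1/4 AB.
So P(type O) = 1/4.

1/4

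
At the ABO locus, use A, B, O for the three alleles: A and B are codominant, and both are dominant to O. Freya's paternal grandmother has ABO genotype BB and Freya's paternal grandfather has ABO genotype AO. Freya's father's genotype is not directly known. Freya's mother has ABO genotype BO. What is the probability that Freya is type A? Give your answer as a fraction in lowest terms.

1/8

Freya's father's ABO genotype from BB × AO: 1/2 AB, 1/2 BO.
Crossing each possibility with the mother BO and summing P(type A): 1/2·1/4 + 1/2·0 = 1/8.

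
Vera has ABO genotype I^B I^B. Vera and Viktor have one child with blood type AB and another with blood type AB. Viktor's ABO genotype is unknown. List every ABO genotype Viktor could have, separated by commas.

For each candidate genotype of Viktor, check whether crossing it with I^B I^B can produce every observed child phenotype.
  I^A I^A → possible child types {AB} ✓
  I^A I^B → possible child types {B, AB} ✓
  I^A i → possible child types {B, AB} ✓
  I^B I^B → possible child types {B} ✗
  I^B i → possible child types {B} ✗
  i i → possible child types {B} ✗

I^A I^A, I^A I^B, I^A i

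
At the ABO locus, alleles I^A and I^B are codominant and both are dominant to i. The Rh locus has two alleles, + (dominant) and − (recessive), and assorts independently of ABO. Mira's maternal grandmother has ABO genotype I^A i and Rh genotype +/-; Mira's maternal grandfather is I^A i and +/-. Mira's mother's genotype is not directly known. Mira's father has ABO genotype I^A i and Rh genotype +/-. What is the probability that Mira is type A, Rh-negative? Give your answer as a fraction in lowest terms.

3/16

Mira's mother's ABO genotype from I^A i × I^A i: 1/4 I^A I^A, 1/2 I^A i, 1/4 i i.
Crossing each possibility with the father I^A i and summing P(type A): 1/4·1 + 1/2·3/4 + 1/4·1/2 = 3/4.
Similarly for Rh via the mother's Rh distribution: P(Rh-) = 1/4.
Independent loci: 3/4 × 1/4 = 3/16.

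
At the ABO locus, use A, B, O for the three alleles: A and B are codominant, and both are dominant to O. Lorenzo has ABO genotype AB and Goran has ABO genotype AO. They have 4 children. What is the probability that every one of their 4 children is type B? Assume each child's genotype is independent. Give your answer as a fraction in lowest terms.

ABO cross AB × AO → 1/2 A, 1/4 B, 1/4 AB.
So P(type B) = 1/4 per child.
All 4 independent: (1/4)^4 = 1/256.

1/256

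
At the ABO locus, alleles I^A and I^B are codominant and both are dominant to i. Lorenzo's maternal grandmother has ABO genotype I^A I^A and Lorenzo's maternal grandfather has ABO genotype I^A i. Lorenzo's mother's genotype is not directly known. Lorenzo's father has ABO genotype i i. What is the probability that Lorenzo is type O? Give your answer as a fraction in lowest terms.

Lorenzo's mother's ABO genotype from I^A I^A × I^A i: 1/2 I^A I^A, 1/2 I^A i.
Crossing each possibility with the father i i and summing P(type O): 1/2·0 + 1/2·1/2 = 1/4.

1/4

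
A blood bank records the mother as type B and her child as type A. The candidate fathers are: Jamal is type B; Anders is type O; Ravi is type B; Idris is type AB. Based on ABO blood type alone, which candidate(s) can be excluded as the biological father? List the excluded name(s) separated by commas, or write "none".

A candidate is excluded only if no genotype consistent with his phenotype could produce a type A child with a type B mother.
Jamal (type B): no genotype consistent with that phenotype can produce a type-A child with a type-B mother.
Anders (type O): no genotype consistent with that phenotype can produce a type-A child with a type-B mother.
Ravi (type B): no genotype consistent with that phenotype can produce a type-A child with a type-B mother.

Jamal, Anders, Ravi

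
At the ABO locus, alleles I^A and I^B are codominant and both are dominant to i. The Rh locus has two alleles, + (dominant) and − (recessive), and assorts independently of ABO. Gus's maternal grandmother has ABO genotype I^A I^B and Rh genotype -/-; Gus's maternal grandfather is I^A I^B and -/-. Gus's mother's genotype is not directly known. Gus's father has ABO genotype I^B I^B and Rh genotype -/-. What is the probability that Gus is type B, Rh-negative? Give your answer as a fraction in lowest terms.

1/2

Gus's mother's ABO genotype from I^A I^B × I^A I^B: 1/4 I^A I^A, 1/2 I^A I^B, 1/4 I^B I^B.
Crossing each possibility with the father I^B I^B and summing P(type B): 1/4·0 + 1/2·1/2 + 1/4·1 = 1/2.
Similarly for Rh via the mother's Rh distribution: P(Rh-) = 1.
Independent loci: 1/2 × 1 = 1/2.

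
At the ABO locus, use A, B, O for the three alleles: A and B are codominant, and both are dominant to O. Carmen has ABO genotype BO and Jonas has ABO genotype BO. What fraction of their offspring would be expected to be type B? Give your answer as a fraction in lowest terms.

3/4

ABO cross BO × BO → offspring phenotypes: 1/4 O, 3/4 B.
So P(type B) = 3/4.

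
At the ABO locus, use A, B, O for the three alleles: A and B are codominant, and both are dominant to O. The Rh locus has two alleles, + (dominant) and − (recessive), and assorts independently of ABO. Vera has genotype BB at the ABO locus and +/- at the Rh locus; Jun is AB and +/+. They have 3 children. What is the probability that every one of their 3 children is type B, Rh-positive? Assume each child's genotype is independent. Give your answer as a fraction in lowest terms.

ABO cross BB × AB → 1/2 B, 1/2 AB.
Rh cross +/- × +/+ → 1 Rh+; so P(type B, Rh-positive) = 1/2 × 1 = 1/2 per child.
All 3 independent: (1/2)^3 = 1/8.

1/8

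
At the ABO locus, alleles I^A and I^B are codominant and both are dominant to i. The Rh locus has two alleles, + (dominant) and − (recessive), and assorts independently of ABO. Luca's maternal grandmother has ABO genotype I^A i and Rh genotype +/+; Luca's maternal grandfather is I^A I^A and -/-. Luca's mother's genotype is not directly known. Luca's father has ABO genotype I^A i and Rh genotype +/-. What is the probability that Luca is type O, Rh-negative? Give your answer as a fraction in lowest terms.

1/32

Luca's mother's ABO genotype from I^A i × I^A I^A: 1/2 I^A I^A, 1/2 I^A i.
Crossing each possibility with the father I^A i and summing P(type O): 1/2·0 + 1/2·1/4 = 1/8.
Similarly for Rh via the mother's Rh distribution: P(Rh-) = 1/4.
Independent loci: 1/8 × 1/4 = 1/32.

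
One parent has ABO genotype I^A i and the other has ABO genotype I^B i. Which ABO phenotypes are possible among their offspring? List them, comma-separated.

O, A, B, AB

Gametes from I^A i × I^B i give offspring ABO genotypes I^A I^B, I^A i, I^B i, i i, i.e. phenotypes O, A, B, AB.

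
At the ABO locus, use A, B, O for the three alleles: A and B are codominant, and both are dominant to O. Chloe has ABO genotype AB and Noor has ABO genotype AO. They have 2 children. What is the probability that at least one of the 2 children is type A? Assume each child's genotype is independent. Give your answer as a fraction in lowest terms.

ABO cross AB × AO → 1/2 A, 1/4 B, 1/4 AB.
So P(type A) = 1/2 per child.
P(none) = (1/2)^2 = 1/4; P(at least one) = 1 − 1/4 = 3/4.

3/4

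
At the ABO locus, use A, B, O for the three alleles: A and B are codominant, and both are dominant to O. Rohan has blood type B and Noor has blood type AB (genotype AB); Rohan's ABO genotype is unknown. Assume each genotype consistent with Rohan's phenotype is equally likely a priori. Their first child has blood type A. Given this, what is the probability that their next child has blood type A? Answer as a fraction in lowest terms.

Possible genotypes: Rohan ∈ {BB, BO}; Noor ∈ {AB}.
Weight each parental genotype pair by prior × P(type-A child):
  BO × AB: posterior weight 1; P(next child type A) = 1/4.
Weighted sum = 1/4.

1/4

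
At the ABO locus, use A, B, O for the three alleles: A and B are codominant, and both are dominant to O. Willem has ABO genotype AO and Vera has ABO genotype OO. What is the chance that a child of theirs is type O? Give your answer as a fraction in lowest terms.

ABO cross AO × OO → offspring phenotypes: 1/2 O, 1/2 A.
So P(type O) = 1/2.

1/2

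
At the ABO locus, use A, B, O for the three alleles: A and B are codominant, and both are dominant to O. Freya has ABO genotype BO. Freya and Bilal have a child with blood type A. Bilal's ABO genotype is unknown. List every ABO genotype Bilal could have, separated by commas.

For each candidate genotype of Bilal, check whether crossing it with BO can produce every observed child phenotype.
  AA → possible child types {A, AB} ✓
  AB → possible child types {A, B, AB} ✓
  AO → possible child types {O, A, B, AB} ✓
  BB → possible child types {B} ✗
  BO → possible child types {O, B} ✗
  OO → possible child types {O, B} ✗

AA, AB, AO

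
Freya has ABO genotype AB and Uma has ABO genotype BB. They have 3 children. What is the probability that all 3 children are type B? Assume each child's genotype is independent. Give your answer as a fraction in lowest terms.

1/8

ABO cross AB × BB → 1/2 B, 1/2 AB.
So P(type B) = 1/2 per child.
All 3 independent: (1/2)^3 = 1/8.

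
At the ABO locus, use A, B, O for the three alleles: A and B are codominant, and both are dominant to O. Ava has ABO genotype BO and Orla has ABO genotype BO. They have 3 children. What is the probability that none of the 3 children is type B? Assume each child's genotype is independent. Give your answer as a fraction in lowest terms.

ABO cross BO × BO → 1/4 O, 3/4 B.
So P(type B) = 3/4 per child.
P(not type B) = 1/4 for one child; (1/4)^3 = 1/64.

1/64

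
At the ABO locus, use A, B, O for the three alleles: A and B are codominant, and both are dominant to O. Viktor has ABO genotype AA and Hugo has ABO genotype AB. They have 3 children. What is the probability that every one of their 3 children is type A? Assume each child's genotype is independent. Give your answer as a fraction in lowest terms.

ABO cross AA × AB → 1/2 A, 1/2 AB.
So P(type A) = 1/2 per child.
All 3 independent: (1/2)^3 = 1/8.

1/8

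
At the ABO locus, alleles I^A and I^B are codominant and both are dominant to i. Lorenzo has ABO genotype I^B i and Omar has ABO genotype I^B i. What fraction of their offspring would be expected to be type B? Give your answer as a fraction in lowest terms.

ABO cross I^B i × I^B i → offspring phenotypes: 1/4 O, 3/4 B.
So P(type B) = 3/4.

3/4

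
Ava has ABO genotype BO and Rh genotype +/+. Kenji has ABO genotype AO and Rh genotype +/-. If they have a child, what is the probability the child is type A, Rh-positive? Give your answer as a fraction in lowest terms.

ABO cross BO × AO → offspring phenotypes: 1/4 O, 1/4 A, 1/4 B, 1/4 AB.
Rh cross +/+ × +/- → 1 Rh+.
Independent loci: P(type A, Rh-positive) = 1/4 × 1 = 1/4.

1/4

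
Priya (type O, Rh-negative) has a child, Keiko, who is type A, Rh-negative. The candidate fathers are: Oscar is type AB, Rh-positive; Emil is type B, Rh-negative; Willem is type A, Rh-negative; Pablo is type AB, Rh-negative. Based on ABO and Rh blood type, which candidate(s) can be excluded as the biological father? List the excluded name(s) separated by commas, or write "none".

A candidate is excluded only if no genotype consistent with his phenotype could produce a type A, Rh-negative child with a type O, Rh-negative mother.
Emil (type B, Rh-): no genotype consistent with that phenotype can produce a type-A Rh- child with a type-O mother.

Emil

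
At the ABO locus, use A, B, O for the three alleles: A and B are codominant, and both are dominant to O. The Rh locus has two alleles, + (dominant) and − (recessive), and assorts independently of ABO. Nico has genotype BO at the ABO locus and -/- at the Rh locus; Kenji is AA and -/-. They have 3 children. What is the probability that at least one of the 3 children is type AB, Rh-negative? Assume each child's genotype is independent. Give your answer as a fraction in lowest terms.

ABO cross BO × AA → 1/2 A, 1/2 AB.
Rh cross -/- × -/- → 1 Rh-; so P(type AB, Rh-negative) = 1/2 × 1 = 1/2 per child.
P(none) = (1/2)^3 = 1/8; P(at least one) = 1 − 1/8 = 7/8.

7/8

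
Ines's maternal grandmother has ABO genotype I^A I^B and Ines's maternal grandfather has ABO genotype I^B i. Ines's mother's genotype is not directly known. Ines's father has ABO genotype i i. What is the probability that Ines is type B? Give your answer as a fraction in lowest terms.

1/2

Ines's mother's ABO genotype from I^A I^B × I^B i: 1/4 I^A I^B, 1/4 I^A i, 1/4 I^B I^B, 1/4 I^B i.
Crossing each possibility with the father i i and summing P(type B): 1/4·1/2 + 1/4·0 + 1/4·1 + 1/4·1/2 = 1/2.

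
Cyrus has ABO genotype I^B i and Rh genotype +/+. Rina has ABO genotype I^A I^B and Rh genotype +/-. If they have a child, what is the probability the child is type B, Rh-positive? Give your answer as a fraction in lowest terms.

ABO cross I^B i × I^A I^B → offspring phenotypes: 1/4 A, 1/2 B, 1/4 AB.
Rh cross +/+ × +/- → 1 Rh+.
Independent loci: P(type B, Rh-positive) = 1/2 × 1 = 1/2.

1/2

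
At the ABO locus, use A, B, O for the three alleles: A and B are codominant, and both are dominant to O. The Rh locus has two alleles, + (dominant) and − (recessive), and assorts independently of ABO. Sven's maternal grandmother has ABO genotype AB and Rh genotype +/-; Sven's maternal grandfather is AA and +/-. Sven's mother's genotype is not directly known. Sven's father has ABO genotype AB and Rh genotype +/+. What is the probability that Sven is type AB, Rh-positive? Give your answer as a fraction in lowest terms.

1/2

Sven's mother's ABO genotype from AB × AA: 1/2 AA, 1/2 AB.
Crossing each possibility with the father AB and summing P(type AB): 1/2·1/2 + 1/2·1/2 = 1/2.
Similarly for Rh via the mother's Rh distribution: P(Rh+) = 1.
Independent loci: 1/2 × 1 = 1/2.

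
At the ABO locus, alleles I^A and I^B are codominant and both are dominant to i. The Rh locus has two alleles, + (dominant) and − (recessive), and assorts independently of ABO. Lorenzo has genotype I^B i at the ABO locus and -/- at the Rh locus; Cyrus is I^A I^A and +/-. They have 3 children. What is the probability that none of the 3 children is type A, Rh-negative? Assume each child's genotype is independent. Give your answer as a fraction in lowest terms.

ABO cross I^B i × I^A I^A → 1/2 A, 1/2 AB.
Rh cross -/- × +/- → 1/2 Rh+, 1/2 Rh-; so P(type A, Rh-negative) = 1/2 × 1/2 = 1/4 per child.
P(not type A, Rh-negative) = 3/4 for one child; (3/4)^3 = 27/64.

27/64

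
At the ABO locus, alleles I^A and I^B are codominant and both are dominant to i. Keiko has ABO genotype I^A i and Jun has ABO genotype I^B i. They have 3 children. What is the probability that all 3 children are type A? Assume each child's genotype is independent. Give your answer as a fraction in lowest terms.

1/64

ABO cross I^A i × I^B i → 1/4 O, 1/4 A, 1/4 B, 1/4 AB.
So P(type A) = 1/4 per child.
All 3 independent: (1/4)^3 = 1/64.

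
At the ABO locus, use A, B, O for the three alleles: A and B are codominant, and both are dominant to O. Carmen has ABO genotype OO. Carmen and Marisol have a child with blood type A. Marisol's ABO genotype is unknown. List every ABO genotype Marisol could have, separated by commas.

For each candidate genotype of Marisol, check whether crossing it with OO can produce every observed child phenotype.
  AA → possible child types {A} ✓
  AB → possible child types {A, B} ✓
  AO → possible child types {O, A} ✓
  BB → possible child types {B} ✗
  BO → possible child types {O, B} ✗
  OO → possible child types {O} ✗

AA, AB, AO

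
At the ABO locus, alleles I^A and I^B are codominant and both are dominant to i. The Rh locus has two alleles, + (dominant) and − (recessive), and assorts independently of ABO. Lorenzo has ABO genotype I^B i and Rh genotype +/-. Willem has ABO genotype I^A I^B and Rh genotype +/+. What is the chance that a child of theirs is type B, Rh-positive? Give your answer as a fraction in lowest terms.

1/2

ABO cross I^B i × I^A I^B → offspring phenotypes: 1/4 A, 1/2 B, 1/4 AB.
Rh cross +/- × +/+ → 1 Rh+.
Independent loci: P(type B, Rh-positive) = 1/2 × 1 = 1/2.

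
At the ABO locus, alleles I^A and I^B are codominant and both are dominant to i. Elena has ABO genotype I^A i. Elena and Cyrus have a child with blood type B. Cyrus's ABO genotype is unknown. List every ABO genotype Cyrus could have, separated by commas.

For each candidate genotype of Cyrus, check whether crossing it with I^A i can produce every observed child phenotype.
  I^A I^A → possible child types {A} ✗
  I^A I^B → possible child types {A, B, AB} ✓
  I^A i → possible child types {O, A} ✗
  I^B I^B → possible child types {B, AB} ✓
  I^B i → possible child types {O, A, B, AB} ✓
  i i → possible child types {O, A} ✗

I^A I^B, I^B I^B, I^B i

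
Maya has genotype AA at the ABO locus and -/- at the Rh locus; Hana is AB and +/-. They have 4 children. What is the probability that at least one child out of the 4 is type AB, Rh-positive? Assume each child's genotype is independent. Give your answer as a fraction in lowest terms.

175/256

ABO cross AA × AB → 1/2 A, 1/2 AB.
Rh cross -/- × +/- → 1/2 Rh+, 1/2 Rh-; so P(type AB, Rh-positive) = 1/2 × 1/2 = 1/4 per child.
P(none) = (3/4)^4 = 81/256; P(at least one) = 1 − 81/256 = 175/256.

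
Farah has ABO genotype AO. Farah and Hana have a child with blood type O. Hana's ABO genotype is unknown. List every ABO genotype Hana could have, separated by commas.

For each candidate genotype of Hana, check whether crossing it with AO can produce every observed child phenotype.
  AA → possible child types {A} ✗
  AB → possible child types {A, B, AB} ✗
  AO → possible child types {O, A} ✓
  BB → possible child types {B, AB} ✗
  BO → possible child types {O, A, B, AB} ✓
  OO → possible child types {O, A} ✓

AO, BO, OO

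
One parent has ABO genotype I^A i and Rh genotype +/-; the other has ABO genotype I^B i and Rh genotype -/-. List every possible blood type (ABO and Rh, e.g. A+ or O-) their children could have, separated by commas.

Gametes from I^A i × I^B i give offspring ABO genotypes I^A I^B, I^A i, I^B i, i i, i.e. phenotypes O, A, B, AB.
Rh cross +/- × -/- → phenotypes Rh+, Rh-.
Combining independently: O+, O-, A+, A-, B+, B-, AB+, AB-.

O+, O-, A+, A-, B+, B-, AB+, AB-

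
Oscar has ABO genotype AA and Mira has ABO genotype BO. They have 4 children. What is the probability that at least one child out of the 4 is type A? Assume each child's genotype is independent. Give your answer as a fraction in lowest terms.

ABO cross AA × BO → 1/2 A, 1/2 AB.
So P(type A) = 1/2 per child.
P(none) = (1/2)^4 = 1/16; P(at least one) = 1 − 1/16 = 15/16.

15/16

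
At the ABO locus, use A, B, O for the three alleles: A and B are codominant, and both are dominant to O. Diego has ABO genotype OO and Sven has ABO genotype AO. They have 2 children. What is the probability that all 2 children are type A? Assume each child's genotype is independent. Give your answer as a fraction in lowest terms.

1/4

ABO cross OO × AO → 1/2 O, 1/2 A.
So P(type A) = 1/2 per child.
All 2 independent: (1/2)^2 = 1/4.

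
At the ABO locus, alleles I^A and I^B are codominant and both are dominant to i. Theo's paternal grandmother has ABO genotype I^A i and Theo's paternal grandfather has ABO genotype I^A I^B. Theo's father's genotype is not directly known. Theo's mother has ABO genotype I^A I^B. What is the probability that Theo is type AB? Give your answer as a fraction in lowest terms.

Theo's father's ABO genotype from I^A i × I^A I^B: 1/4 I^A I^A, 1/4 I^A I^B, 1/4 I^A i, 1/4 I^B i.
Crossing each possibility with the mother I^A I^B and summing P(type AB): 1/4·1/2 + 1/4·1/2 + 1/4·1/4 + 1/4·1/4 = 3/8.

3/8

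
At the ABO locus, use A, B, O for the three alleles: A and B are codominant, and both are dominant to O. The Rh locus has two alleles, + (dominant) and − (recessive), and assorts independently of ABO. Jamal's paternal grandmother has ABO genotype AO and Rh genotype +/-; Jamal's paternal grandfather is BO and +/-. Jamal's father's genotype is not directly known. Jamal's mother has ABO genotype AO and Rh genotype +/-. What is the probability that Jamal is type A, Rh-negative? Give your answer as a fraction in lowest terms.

1/8

Jamal's father's ABO genotype from AO × BO: 1/4 AB, 1/4 AO, 1/4 BO, 1/4 OO.
Crossing each possibility with the mother AO and summing P(type A): 1/4·1/2 + 1/4·3/4 + 1/4·1/4 + 1/4·1/2 = 1/2.
Similarly for Rh via the father's Rh distribution: P(Rh-) = 1/4.
Independent loci: 1/2 × 1/4 = 1/8.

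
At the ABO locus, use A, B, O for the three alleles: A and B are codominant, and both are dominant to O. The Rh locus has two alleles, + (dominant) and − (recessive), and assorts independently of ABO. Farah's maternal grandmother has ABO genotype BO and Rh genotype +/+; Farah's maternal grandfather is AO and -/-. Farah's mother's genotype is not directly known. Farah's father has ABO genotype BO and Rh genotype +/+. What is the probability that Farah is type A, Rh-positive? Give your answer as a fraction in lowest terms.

1/8

Farah's mother's ABO genotype from BO × AO: 1/4 AB, 1/4 AO, 1/4 BO, 1/4 OO.
Crossing each possibility with the father BO and summing P(type A): 1/4·1/4 + 1/4·1/4 + 1/4·0 + 1/4·0 = 1/8.
Similarly for Rh via the mother's Rh distribution: P(Rh+) = 1.
Independent loci: 1/8 × 1 = 1/8.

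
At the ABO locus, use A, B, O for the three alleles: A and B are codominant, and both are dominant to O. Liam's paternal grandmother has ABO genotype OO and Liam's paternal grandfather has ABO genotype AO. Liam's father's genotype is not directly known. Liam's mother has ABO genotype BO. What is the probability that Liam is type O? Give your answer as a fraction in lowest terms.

Liam's father's ABO genotype from OO × AO: 1/2 AO, 1/2 OO.
Crossing each possibility with the mother BO and summing P(type O): 1/2·1/4 + 1/2·1/2 = 3/8.

3/8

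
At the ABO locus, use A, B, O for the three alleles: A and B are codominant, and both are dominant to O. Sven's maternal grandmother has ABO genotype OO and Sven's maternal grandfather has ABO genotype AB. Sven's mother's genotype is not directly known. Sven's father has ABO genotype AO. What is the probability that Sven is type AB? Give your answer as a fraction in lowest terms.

1/8

Sven's mother's ABO genotype from OO × AB: 1/2 AO, 1/2 BO.
Crossing each possibility with the father AO and summing P(type AB): 1/2·0 + 1/2·1/4 = 1/8.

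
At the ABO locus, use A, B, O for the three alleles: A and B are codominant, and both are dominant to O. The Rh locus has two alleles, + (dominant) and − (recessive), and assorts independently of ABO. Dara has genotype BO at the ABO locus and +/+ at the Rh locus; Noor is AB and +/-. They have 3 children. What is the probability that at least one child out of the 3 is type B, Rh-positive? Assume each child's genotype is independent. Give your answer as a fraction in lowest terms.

7/8

ABO cross BO × AB → 1/4 A, 1/2 B, 1/4 AB.
Rh cross +/+ × +/- → 1 Rh+; so P(type B, Rh-positive) = 1/2 × 1 = 1/2 per child.
P(none) = (1/2)^3 = 1/8; P(at least one) = 1 − 1/8 = 7/8.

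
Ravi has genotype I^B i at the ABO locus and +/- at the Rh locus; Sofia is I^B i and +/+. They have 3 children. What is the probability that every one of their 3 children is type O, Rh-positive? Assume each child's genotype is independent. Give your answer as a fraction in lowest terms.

1/64

ABO cross I^B i × I^B i → 1/4 O, 3/4 B.
Rh cross +/- × +/+ → 1 Rh+; so P(type O, Rh-positive) = 1/4 × 1 = 1/4 per child.
All 3 independent: (1/4)^3 = 1/64.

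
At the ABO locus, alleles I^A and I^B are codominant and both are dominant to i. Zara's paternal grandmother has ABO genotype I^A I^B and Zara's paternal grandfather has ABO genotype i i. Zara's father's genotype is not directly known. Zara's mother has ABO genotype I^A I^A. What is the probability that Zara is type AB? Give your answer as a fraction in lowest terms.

Zara's father's ABO genotype from I^A I^B × i i: 1/2 I^A i, 1/2 I^B i.
Crossing each possibility with the mother I^A I^A and summing P(type AB): 1/2·0 + 1/2·1/2 = 1/4.

1/4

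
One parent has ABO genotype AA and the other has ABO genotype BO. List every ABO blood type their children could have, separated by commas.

A, AB

Gametes from AA × BO give offspring ABO genotypes AB, AO, i.e. phenotypes A, AB.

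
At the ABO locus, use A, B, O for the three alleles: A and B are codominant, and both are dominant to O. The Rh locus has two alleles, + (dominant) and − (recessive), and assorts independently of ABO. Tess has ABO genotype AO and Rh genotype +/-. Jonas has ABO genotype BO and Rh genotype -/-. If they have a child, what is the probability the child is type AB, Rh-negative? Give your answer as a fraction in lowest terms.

ABO cross AO × BO → offspring phenotypes: 1/4 O, 1/4 A, 1/4 B, 1/4 AB.
Rh cross +/- × -/- → 1/2 Rh+, 1/2 Rh-.
Independent loci: P(type AB, Rh-negative) = 1/4 × 1/2 = 1/8.

1/8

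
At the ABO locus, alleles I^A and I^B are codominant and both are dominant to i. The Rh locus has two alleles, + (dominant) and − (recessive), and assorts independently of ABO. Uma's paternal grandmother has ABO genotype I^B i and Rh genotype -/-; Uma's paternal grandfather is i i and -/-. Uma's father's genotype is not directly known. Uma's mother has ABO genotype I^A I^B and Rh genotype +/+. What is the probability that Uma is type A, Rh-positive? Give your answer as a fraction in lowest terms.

Uma's father's ABO genotype from I^B i × i i: 1/2 I^B i, 1/2 i i.
Crossing each possibility with the mother I^A I^B and summing P(type A): 1/2·1/4 + 1/2·1/2 = 3/8.
Similarly for Rh via the father's Rh distribution: P(Rh+) = 1.
Independent loci: 3/8 × 1 = 3/8.

3/8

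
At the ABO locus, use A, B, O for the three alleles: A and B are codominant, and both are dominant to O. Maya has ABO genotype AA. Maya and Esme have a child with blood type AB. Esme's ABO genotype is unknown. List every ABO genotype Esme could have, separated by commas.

AB, BB, BO

For each candidate genotype of Esme, check whether crossing it with AA can produce every observed child phenotype.
  AA → possible child types {A} ✗
  AB → possible child types {A, AB} ✓
  AO → possible child types {A} ✗
  BB → possible child types {AB} ✓
  BO → possible child types {A, AB} ✓
  OO → possible child types {A} ✗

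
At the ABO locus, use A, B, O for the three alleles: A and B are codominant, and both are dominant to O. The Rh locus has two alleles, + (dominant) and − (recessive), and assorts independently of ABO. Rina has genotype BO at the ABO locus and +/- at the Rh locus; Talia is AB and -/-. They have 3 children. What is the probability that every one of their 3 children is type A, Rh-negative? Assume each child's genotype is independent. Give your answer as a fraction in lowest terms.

1/512

ABO cross BO × AB → 1/4 A, 1/2 B, 1/4 AB.
Rh cross +/- × -/- → 1/2 Rh+, 1/2 Rh-; so P(type A, Rh-negative) = 1/4 × 1/2 = 1/8 per child.
All 3 independent: (1/8)^3 = 1/512.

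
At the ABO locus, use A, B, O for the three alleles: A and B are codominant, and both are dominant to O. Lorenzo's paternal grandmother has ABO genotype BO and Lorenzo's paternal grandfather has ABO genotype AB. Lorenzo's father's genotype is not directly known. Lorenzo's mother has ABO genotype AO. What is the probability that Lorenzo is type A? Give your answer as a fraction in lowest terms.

Lorenzo's father's ABO genotype from BO × AB: 1/4 AB, 1/4 AO, 1/4 BB, 1/4 BO.
Crossing each possibility with the mother AO and summing P(type A): 1/4·1/2 + 1/4·3/4 + 1/4·0 + 1/4·1/4 = 3/8.

3/8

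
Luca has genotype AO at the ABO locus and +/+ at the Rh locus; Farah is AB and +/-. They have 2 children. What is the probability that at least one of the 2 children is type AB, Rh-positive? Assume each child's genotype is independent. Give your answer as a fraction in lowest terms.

7/16

ABO cross AO × AB → 1/2 A, 1/4 B, 1/4 AB.
Rh cross +/+ × +/- → 1 Rh+; so P(type AB, Rh-positive) = 1/4 × 1 = 1/4 per child.
P(none) = (3/4)^2 = 9/16; P(at least one) = 1 − 9/16 = 7/16.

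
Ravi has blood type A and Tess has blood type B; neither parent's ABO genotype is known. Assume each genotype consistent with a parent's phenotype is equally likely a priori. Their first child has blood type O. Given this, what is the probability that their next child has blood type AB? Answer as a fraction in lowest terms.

Possible genotypes: Ravi ∈ {AA, AO}; Tess ∈ {BB, BO}.
Weight each parental genotype pair by prior × P(type-O child):
  AO × BO: posterior weight 1; P(next child type AB) = 1/4.
Weighted sum = 1/4.

1/4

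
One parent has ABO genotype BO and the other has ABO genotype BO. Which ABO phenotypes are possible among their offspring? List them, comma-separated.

O, B

Gametes from BO × BO give offspring ABO genotypes BB, BO, OO, i.e. phenotypes O, B.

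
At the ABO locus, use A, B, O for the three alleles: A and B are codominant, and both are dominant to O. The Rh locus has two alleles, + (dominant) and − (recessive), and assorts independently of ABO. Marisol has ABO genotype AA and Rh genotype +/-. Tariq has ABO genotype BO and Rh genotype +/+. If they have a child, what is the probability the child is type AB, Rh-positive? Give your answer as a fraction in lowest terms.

ABO cross AA × BO → offspring phenotypes: 1/2 A, 1/2 AB.
Rh cross +/- × +/+ → 1 Rh+.
Independent loci: P(type AB, Rh-positive) = 1/2 × 1 = 1/2.

1/2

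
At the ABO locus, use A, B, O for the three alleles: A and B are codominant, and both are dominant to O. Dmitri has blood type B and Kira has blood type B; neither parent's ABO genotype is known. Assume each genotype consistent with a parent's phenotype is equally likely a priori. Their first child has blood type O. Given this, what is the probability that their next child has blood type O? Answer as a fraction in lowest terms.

Possible genotypes: Dmitri ∈ {BB, BO}; Kira ∈ {BB, BO}.
Weight each parental genotype pair by prior × P(type-O child):
  BO × BO: posterior weight 1; P(next child type O) = 1/4.
Weighted sum = 1/4.

1/4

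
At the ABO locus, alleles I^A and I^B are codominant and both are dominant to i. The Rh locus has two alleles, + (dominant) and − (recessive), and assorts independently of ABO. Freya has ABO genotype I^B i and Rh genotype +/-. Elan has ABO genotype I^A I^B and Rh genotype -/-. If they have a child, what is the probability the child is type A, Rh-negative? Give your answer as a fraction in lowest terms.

1/8

ABO cross I^B i × I^A I^B → offspring phenotypes: 1/4 A, 1/2 B, 1/4 AB.
Rh cross +/- × -/- → 1/2 Rh+, 1/2 Rh-.
Independent loci: P(type A, Rh-negative) = 1/4 × 1/2 = 1/8.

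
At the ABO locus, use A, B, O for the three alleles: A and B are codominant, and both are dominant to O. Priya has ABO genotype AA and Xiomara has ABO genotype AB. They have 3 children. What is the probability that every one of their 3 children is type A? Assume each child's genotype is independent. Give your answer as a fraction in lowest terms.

1/8

ABO cross AA × AB → 1/2 A, 1/2 AB.
So P(type A) = 1/2 per child.
All 3 independent: (1/2)^3 = 1/8.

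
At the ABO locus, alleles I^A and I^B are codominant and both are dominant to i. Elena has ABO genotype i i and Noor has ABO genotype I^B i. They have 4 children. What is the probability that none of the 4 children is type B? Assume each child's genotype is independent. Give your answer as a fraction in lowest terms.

ABO cross i i × I^B i → 1/2 O, 1/2 B.
So P(type B) = 1/2 per child.
P(not type B) = 1/2 for one child; (1/2)^4 = 1/16.

1/16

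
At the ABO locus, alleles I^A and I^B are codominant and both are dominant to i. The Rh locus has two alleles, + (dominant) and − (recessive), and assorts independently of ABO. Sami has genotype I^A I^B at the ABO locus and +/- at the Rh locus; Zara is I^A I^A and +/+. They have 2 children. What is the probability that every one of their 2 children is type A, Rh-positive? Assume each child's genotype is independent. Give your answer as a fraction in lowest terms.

1/4

ABO cross I^A I^B × I^A I^A → 1/2 A, 1/2 AB.
Rh cross +/- × +/+ → 1 Rh+; so P(type A, Rh-positive) = 1/2 × 1 = 1/2 per child.
All 2 independent: (1/2)^2 = 1/4.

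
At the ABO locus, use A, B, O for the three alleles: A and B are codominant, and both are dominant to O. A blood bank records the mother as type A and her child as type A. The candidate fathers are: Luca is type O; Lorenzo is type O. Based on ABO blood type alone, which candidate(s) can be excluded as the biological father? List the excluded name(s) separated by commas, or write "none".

A candidate is excluded only if no genotype consistent with his phenotype could produce a type A child with a type A mother.
Every candidate has at least one consistent genotype combination, so none can be excluded.

none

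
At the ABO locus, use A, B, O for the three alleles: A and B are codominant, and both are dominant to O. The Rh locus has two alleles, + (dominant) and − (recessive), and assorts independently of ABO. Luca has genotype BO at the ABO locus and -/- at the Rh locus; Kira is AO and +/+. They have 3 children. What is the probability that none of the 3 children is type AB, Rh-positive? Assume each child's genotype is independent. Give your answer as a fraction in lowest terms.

ABO cross BO × AO → 1/4 O, 1/4 A, 1/4 B, 1/4 AB.
Rh cross -/- × +/+ → 1 Rh+; so P(type AB, Rh-positive) = 1/4 × 1 = 1/4 per child.
P(not type AB, Rh-positive) = 3/4 for one child; (3/4)^3 = 27/64.

27/64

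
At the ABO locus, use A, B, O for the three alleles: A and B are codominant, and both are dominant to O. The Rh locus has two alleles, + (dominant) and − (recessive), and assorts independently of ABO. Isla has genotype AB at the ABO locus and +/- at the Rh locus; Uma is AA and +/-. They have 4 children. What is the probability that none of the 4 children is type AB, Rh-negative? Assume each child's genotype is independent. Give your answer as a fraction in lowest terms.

ABO cross AB × AA → 1/2 A, 1/2 AB.
Rh cross +/- × +/- → 3/4 Rh+, 1/4 Rh-; so P(type AB, Rh-negative) = 1/2 × 1/4 = 1/8 per child.
P(not type AB, Rh-negative) = 7/8 for one child; (7/8)^4 = 2401/4096.

2401/4096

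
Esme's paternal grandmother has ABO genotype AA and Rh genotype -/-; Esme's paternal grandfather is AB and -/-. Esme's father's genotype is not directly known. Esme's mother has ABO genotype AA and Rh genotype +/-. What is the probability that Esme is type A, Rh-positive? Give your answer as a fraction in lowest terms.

3/8

Esme's father's ABO genotype from AA × AB: 1/2 AA, 1/2 AB.
Crossing each possibility with the mother AA and summing P(type A): 1/2·1 + 1/2·1/2 = 3/4.
Similarly for Rh via the father's Rh distribution: P(Rh+) = 1/2.
Independent loci: 3/4 × 1/2 = 3/8.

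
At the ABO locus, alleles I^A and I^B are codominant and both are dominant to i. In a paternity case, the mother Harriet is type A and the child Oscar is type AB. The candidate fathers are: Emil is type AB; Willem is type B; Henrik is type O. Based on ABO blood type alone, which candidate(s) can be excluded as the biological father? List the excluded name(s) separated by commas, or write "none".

A candidate is excluded only if no genotype consistent with his phenotype could produce a type AB child with a type A mother.
Henrik (type O): no genotype consistent with that phenotype can produce a type-AB child with a type-A mother.

Henrik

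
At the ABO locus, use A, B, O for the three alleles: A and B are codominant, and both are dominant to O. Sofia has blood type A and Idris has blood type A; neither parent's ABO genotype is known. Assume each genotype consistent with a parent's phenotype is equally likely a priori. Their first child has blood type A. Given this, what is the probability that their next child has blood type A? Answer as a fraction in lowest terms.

19/20

Possible genotypes: Sofia ∈ {AA, AO}; Idris ∈ {AA, AO}.
Weight each parental genotype pair by prior × P(type-A child):
  AA × AA: posterior weight 4/15; P(next child type A) = 1.
  AA × AO: posterior weight 4/15; P(next child type A) = 1.
  AO × AA: posterior weight 4/15; P(next child type A) = 1.
  AO × AO: posterior weight 1/5; P(next child type A) = 3/4.
Weighted sum = 19/20.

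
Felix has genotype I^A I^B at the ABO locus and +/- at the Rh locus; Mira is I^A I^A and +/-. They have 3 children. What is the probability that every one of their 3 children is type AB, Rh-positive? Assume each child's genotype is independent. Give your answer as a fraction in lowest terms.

27/512

ABO cross I^A I^B × I^A I^A → 1/2 A, 1/2 AB.
Rh cross +/- × +/- → 3/4 Rh+, 1/4 Rh-; so P(type AB, Rh-positive) = 1/2 × 3/4 = 3/8 per child.
All 3 independent: (3/8)^3 = 27/512.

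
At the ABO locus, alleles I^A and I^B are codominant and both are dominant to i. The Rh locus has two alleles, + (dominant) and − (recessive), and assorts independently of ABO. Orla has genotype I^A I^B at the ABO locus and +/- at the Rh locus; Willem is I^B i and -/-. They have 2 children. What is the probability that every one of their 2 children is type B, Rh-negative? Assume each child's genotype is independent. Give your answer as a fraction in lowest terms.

1/16

ABO cross I^A I^B × I^B i → 1/4 A, 1/2 B, 1/4 AB.
Rh cross +/- × -/- → 1/2 Rh+, 1/2 Rh-; so P(type B, Rh-negative) = 1/2 × 1/2 = 1/4 per child.
All 2 independent: (1/4)^2 = 1/16.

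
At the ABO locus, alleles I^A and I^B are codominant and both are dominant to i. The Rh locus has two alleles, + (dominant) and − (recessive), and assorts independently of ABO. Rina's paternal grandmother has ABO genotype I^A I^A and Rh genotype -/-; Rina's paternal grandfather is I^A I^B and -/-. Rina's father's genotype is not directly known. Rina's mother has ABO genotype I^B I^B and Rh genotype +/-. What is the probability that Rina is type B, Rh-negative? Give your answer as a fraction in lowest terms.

Rina's father's ABO genotype from I^A I^A × I^A I^B: 1/2 I^A I^A, 1/2 I^A I^B.
Crossing each possibility with the mother I^B I^B and summing P(type B): 1/2·0 + 1/2·1/2 = 1/4.
Similarly for Rh via the father's Rh distribution: P(Rh-) = 1/2.
Independent loci: 1/4 × 1/2 = 1/8.

1/8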